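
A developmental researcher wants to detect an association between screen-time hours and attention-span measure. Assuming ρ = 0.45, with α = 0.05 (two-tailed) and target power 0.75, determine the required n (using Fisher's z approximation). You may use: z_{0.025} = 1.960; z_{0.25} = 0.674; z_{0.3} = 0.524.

n = 33

Fisher's z: C = ½·ln((1+r)/(1−r)) = ½·ln(2.6364) = 0.4847.
n = ((z_{α/2} + z_β)/C)² + 3.
(1.960 + 0.674) / 0.4847 = 2.634 / 0.4847 = 5.434.
n = 5.434² + 3 = 29.53 + 3 = 32.5.
Round up.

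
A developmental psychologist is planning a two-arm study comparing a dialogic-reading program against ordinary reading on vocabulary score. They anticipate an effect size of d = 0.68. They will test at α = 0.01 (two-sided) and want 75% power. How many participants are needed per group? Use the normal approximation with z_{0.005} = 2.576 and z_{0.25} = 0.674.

For two independent groups with equal n: n = 2·((z_{α/2} + z_β) / d)².
z_{α/2} + z_β = 2.576 + 0.674 = 3.250.
n = 2 × (3.250 / 0.68)² = 2 × 4.779² = 2 × 22.84 = 45.7.
Round up to the next whole participant.

n = 46 per group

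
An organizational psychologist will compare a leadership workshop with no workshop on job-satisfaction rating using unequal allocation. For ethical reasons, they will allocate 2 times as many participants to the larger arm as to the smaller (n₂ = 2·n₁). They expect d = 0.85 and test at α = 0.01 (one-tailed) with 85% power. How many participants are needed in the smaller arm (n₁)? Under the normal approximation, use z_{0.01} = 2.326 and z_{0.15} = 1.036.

With allocation ratio k = n₂/n₁ = 2, Var(x̄₁−x̄₂) = σ²(1/n₁ + 1/(k·n₁)) = σ²·(k+1)/(k·n₁).
So n₁ = (1 + 1/k)·((z_{α} + z_β)/d)² = 1.500 × (3.362/0.85)².
n₁ = 1.500 × 15.64 = 23.5.
Round up: n₁ = 24, giving n₂ = 2 × 24 = 48.

n₁ = 24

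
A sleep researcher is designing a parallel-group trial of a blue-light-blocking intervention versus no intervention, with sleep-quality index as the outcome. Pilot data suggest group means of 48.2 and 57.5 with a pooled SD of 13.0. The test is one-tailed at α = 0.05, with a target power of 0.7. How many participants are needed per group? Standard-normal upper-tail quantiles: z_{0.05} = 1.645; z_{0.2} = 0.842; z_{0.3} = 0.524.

Cohen's d = |M₁ − M₂| / SD_pooled = |48.2 − 57.5| / 13.0 = 9.3 / 13.0 = 0.715.
For two independent groups with equal n: n = 2·((z_{α} + z_β) / d)².
z_{α} + z_β = 1.645 + 0.524 = 2.169.
n = 2 × (2.169 / 0.715)² = 2 × 3.034² = 2 × 9.20 = 18.4.
Round up to the next whole participant.

n = 19 per group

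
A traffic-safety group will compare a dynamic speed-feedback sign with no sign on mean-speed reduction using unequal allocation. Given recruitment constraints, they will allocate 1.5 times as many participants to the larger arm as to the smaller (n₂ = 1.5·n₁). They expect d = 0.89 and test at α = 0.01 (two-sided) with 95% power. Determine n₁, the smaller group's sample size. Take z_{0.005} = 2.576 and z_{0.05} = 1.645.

With allocation ratio k = n₂/n₁ = 1.5, Var(x̄₁−x̄₂) = σ²(1/n₁ + 1/(k·n₁)) = σ²·(k+1)/(k·n₁).
So n₁ = (1 + 1/k)·((z_{α/2} + z_β)/d)² = 1.667 × (4.221/0.89)².
n₁ = 1.667 × 22.49 = 37.5.
Round up: n₁ = 38, giving n₂ = 1.5 × 38 = 57.

n₁ = 38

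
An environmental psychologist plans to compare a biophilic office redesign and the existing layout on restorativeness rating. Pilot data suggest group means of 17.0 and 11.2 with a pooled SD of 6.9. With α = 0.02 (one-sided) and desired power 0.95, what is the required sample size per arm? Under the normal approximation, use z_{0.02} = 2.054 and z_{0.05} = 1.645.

Cohen's d = |M₁ − M₂| / SD_pooled = |17.0 − 11.2| / 6.9 = 5.8 / 6.9 = 0.841.
For two independent groups with equal n: n = 2·((z_{α} + z_β) / d)².
z_{α} + z_β = 2.054 + 1.645 = 3.699.
n = 2 × (3.699 / 0.841)² = 2 × 4.398² = 2 × 19.35 = 38.7.
Round up to the next whole participant.

n = 39 per group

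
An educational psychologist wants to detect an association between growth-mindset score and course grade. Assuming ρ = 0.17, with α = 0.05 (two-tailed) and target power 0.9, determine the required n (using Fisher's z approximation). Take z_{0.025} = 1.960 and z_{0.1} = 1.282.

Fisher's z: C = ½·ln((1+r)/(1−r)) = ½·ln(1.4096) = 0.1717.
n = ((z_{α/2} + z_β)/C)² + 3.
(1.960 + 1.282) / 0.1717 = 3.242 / 0.1717 = 18.882.
n = 18.882² + 3 = 356.52 + 3 = 359.5.
Round up.

n = 360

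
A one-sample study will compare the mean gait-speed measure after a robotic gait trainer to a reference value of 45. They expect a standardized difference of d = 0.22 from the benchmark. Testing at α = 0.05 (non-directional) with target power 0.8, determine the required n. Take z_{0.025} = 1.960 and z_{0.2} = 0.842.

For a one-sample test: n = ((z_{α/2} + z_β) / d)².
z_{α/2} + z_β = 1.960 + 0.842 = 2.802.
n = (2.802 / 0.22)² = 12.736² = 162.21.
Round up.

n = 163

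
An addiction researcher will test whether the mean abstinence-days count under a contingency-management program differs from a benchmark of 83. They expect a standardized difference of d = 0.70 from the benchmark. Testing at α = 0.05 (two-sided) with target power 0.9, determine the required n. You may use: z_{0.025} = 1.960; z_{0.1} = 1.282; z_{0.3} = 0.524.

For a one-sample test: n = ((z_{α/2} + z_β) / d)².
z_{α/2} + z_β = 1.960 + 1.282 = 3.242.
n = (3.242 / 0.70)² = 4.631² = 21.45.
Round up.

n = 22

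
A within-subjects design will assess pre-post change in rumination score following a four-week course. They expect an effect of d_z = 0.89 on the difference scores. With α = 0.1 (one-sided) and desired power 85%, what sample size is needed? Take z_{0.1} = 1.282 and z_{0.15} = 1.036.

n = 7 pairs

For a paired (one-sample on differences) test: n = ((z_{α} + z_β) / d)².
z_{α} + z_β = 1.282 + 1.036 = 2.318.
n = (2.318 / 0.89)² = 2.604² = 6.78.
Round up.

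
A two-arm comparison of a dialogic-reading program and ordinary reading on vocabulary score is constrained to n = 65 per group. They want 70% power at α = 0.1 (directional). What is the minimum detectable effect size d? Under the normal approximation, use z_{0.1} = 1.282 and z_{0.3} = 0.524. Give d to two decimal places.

For two independent groups of n = 65 each: d_min = (z_{α} + z_β)·√(2/n).
z-sum = 1.282 + 0.524 = 1.806.
d_min = 1.806 × √(2/65) = 1.806 × 0.1754 = 0.317.

d_min ≈ 0.32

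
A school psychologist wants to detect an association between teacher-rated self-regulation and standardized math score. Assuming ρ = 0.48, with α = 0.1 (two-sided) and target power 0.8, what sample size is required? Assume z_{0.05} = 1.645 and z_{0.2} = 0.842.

n = 26

Fisher's z: C = ½·ln((1+r)/(1−r)) = ½·ln(2.8462) = 0.5230.
n = ((z_{α/2} + z_β)/C)² + 3.
(1.645 + 0.842) / 0.5230 = 2.487 / 0.5230 = 4.755.
n = 4.755² + 3 = 22.61 + 3 = 25.6.
Round up.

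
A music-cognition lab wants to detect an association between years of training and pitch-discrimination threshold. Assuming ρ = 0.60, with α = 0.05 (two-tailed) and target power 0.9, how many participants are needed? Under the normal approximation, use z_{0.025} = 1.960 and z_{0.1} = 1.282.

Fisher's z: C = ½·ln((1+r)/(1−r)) = ½·ln(4.0000) = 0.6931.
n = ((z_{α/2} + z_β)/C)² + 3.
(1.960 + 1.282) / 0.6931 = 3.242 / 0.6931 = 4.678.
n = 4.678² + 3 = 21.88 + 3 = 24.9.
Round up.

n = 25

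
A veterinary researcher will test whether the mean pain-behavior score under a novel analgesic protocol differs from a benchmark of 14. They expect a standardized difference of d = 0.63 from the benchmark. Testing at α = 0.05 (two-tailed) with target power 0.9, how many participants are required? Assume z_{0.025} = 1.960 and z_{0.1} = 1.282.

For a one-sample test: n = ((z_{α/2} + z_β) / d)².
z_{α/2} + z_β = 1.960 + 1.282 = 3.242.
n = (3.242 / 0.63)² = 5.146² = 26.48.
Round up.

n = 27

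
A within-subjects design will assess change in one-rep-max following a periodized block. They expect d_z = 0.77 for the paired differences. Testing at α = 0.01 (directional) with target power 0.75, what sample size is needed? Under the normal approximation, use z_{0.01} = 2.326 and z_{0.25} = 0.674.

For a paired (one-sample on differences) test: n = ((z_{α} + z_β) / d)².
z_{α} + z_β = 2.326 + 0.674 = 3.000.
n = (3.000 / 0.77)² = 3.896² = 15.18.
Round up.

n = 16 pairs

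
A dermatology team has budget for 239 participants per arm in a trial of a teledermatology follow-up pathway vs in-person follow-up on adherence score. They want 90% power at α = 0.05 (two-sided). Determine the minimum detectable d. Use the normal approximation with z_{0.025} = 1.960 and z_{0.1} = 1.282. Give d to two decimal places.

For two independent groups of n = 239 each: d_min = (z_{α/2} + z_β)·√(2/n).
z-sum = 1.960 + 1.282 = 3.242.
d_min = 3.242 × √(2/239) = 3.242 × 0.0915 = 0.297.

d_min ≈ 0.30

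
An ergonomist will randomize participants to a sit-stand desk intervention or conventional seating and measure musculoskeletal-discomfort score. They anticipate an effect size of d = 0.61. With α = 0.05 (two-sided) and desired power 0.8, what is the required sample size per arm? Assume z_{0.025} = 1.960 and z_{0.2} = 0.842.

n = 43 per group

For two independent groups with equal n: n = 2·((z_{α/2} + z_β) / d)².
z_{α/2} + z_β = 1.960 + 0.842 = 2.802.
n = 2 × (2.802 / 0.61)² = 2 × 4.593² = 2 × 21.10 = 42.2.
Round up to the next whole participant.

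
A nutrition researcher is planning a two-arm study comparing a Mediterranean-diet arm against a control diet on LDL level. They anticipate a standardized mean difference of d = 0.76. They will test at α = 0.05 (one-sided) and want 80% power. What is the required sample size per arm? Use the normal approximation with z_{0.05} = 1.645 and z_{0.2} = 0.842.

n = 22 per group

For two independent groups with equal n: n = 2·((z_{α} + z_β) / d)².
z_{α} + z_β = 1.645 + 0.842 = 2.487.
n = 2 × (2.487 / 0.76)² = 2 × 3.272² = 2 × 10.71 = 21.4.
Round up to the next whole participant.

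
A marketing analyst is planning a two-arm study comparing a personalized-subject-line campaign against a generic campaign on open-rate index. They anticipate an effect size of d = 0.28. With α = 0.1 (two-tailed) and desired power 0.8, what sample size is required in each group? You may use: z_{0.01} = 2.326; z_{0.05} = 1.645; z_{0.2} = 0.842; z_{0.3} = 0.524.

For two independent groups with equal n: n = 2·((z_{α/2} + z_β) / d)².
z_{α/2} + z_β = 1.645 + 0.842 = 2.487.
n = 2 × (2.487 / 0.28)² = 2 × 8.882² = 2 × 78.89 = 157.8.
Round up to the next whole participant.

n = 158 per group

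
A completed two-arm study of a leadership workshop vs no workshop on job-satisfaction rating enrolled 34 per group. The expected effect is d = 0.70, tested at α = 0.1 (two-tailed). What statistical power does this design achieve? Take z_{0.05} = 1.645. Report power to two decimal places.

For two equal groups, power = Φ(d·√(n/2) − z_{α/2}).
d·√(n/2) = 0.70 × √(34/2) = 0.70 × 4.123 = 2.886.
z_β = 2.886 − 1.645 = 1.241.
Power = Φ(1.241) = 0.893.

power ≈ 0.89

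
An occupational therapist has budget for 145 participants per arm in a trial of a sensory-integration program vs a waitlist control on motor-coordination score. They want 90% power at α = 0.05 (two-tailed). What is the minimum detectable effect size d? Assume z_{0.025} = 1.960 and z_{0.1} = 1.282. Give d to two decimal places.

For two independent groups of n = 145 each: d_min = (z_{α/2} + z_β)·√(2/n).
z-sum = 1.960 + 1.282 = 3.242.
d_min = 3.242 × √(2/145) = 3.242 × 0.1174 = 0.381.

d_min ≈ 0.38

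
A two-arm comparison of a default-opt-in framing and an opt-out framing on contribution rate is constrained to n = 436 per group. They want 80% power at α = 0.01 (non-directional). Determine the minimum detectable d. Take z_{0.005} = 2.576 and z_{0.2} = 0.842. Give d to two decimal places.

For two independent groups of n = 436 each: d_min = (z_{α/2} + z_β)·√(2/n).
z-sum = 2.576 + 0.842 = 3.418.
d_min = 3.418 × √(2/436) = 3.418 × 0.0677 = 0.231.

d_min ≈ 0.23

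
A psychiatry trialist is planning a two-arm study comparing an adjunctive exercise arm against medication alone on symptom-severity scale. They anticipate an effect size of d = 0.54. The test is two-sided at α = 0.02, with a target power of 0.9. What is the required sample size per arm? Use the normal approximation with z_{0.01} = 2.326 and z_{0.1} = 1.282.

For two independent groups with equal n: n = 2·((z_{α/2} + z_β) / d)².
z_{α/2} + z_β = 2.326 + 1.282 = 3.608.
n = 2 × (3.608 / 0.54)² = 2 × 6.681² = 2 × 44.64 = 89.3.
Round up to the next whole participant.

n = 90 per group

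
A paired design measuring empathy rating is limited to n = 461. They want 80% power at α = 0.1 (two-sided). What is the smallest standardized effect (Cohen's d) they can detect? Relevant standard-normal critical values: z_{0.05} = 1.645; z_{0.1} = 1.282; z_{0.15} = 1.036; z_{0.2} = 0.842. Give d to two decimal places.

For a single sample (or paired design) of n = 461: d_min = (z_{α/2} + z_β)/√n.
z-sum = 1.645 + 0.842 = 2.487.
d_min = 2.487 / √461 = 2.487 / 21.471 = 0.116.

d_min ≈ 0.12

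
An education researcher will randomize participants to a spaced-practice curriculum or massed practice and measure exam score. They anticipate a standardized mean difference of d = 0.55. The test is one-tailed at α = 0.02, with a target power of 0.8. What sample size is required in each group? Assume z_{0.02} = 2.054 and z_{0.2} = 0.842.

For two independent groups with equal n: n = 2·((z_{α} + z_β) / d)².
z_{α} + z_β = 2.054 + 0.842 = 2.896.
n = 2 × (2.896 / 0.55)² = 2 × 5.265² = 2 × 27.73 = 55.5.
Round up to the next whole participant.

n = 56 per group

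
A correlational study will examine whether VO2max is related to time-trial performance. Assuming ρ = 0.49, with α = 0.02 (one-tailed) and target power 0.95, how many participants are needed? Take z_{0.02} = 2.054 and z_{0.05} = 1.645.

Fisher's z: C = ½·ln((1+r)/(1−r)) = ½·ln(2.9216) = 0.5361.
n = ((z_{α} + z_β)/C)² + 3.
(2.054 + 1.645) / 0.5361 = 3.699 / 0.5361 = 6.900.
n = 6.900² + 3 = 47.61 + 3 = 50.6.
Round up.

n = 51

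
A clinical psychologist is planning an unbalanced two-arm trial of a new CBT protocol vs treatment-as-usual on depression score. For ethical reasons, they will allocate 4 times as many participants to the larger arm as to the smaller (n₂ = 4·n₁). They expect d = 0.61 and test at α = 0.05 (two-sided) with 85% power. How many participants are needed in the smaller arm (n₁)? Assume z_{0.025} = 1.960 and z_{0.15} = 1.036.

n₁ = 31

With allocation ratio k = n₂/n₁ = 4, Var(x̄₁−x̄₂) = σ²(1/n₁ + 1/(k·n₁)) = σ²·(k+1)/(k·n₁).
So n₁ = (1 + 1/k)·((z_{α/2} + z_β)/d)² = 1.250 × (2.996/0.61)².
n₁ = 1.250 × 24.12 = 30.2.
Round up: n₁ = 31, giving n₂ = 4 × 31 = 124.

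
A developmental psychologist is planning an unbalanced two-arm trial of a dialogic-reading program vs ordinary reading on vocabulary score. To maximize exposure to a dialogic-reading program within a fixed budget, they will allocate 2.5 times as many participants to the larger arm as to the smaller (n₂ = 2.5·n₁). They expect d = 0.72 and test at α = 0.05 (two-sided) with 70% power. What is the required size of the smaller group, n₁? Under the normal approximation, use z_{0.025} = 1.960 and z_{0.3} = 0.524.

With allocation ratio k = n₂/n₁ = 2.5, Var(x̄₁−x̄₂) = σ²(1/n₁ + 1/(k·n₁)) = σ²·(k+1)/(k·n₁).
So n₁ = (1 + 1/k)·((z_{α/2} + z_β)/d)² = 1.400 × (2.484/0.72)².
n₁ = 1.400 × 11.90 = 16.7.
Round up: n₁ = 17, giving n₂ = ⌈2.5 × 17⌉ = ⌈42.5⌉ = 43.

n₁ = 17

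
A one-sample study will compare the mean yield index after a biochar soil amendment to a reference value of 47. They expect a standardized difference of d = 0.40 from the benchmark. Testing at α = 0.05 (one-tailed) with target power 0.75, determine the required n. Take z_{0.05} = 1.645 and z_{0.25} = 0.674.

n = 34

For a one-sample test: n = ((z_{α} + z_β) / d)².
z_{α} + z_β = 1.645 + 0.674 = 2.319.
n = (2.319 / 0.40)² = 5.797² = 33.61.
Round up.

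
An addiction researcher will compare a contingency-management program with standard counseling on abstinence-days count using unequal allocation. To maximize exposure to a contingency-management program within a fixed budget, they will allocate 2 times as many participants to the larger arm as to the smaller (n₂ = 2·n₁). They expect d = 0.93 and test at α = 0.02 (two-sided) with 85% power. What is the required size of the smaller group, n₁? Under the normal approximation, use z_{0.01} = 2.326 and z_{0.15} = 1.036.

n₁ = 20

With allocation ratio k = n₂/n₁ = 2, Var(x̄₁−x̄₂) = σ²(1/n₁ + 1/(k·n₁)) = σ²·(k+1)/(k·n₁).
So n₁ = (1 + 1/k)·((z_{α/2} + z_β)/d)² = 1.500 × (3.362/0.93)².
n₁ = 1.500 × 13.07 = 19.6.
Round up: n₁ = 20, giving n₂ = 2 × 20 = 40.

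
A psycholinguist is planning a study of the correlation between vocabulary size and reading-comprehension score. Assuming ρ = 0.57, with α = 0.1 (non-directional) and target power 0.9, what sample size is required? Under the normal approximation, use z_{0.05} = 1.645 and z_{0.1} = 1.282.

Fisher's z: C = ½·ln((1+r)/(1−r)) = ½·ln(3.6512) = 0.6475.
n = ((z_{α/2} + z_β)/C)² + 3.
(1.645 + 1.282) / 0.6475 = 2.927 / 0.6475 = 4.520.
n = 4.520² + 3 = 20.43 + 3 = 23.4.
Round up.

n = 24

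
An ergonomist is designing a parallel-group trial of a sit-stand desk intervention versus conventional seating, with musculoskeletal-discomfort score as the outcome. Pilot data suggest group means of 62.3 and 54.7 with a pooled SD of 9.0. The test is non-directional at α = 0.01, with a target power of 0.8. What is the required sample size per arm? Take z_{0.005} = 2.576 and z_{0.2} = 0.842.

Cohen's d = |M₁ − M₂| / SD_pooled = |62.3 − 54.7| / 9.0 = 7.6 / 9.0 = 0.844.
For two independent groups with equal n: n = 2·((z_{α/2} + z_β) / d)².
z_{α/2} + z_β = 2.576 + 0.842 = 3.418.
n = 2 × (3.418 / 0.844)² = 2 × 4.050² = 2 × 16.40 = 32.8.
Round up to the next whole participant.

n = 33 per group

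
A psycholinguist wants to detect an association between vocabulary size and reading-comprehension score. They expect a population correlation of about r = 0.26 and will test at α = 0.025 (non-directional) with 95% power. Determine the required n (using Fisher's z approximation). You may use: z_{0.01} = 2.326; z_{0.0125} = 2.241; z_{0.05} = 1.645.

n = 217

Fisher's z: C = ½·ln((1+r)/(1−r)) = ½·ln(1.7027) = 0.2661.
n = ((z_{α/2} + z_β)/C)² + 3.
(2.241 + 1.645) / 0.2661 = 3.886 / 0.2661 = 14.604.
n = 14.604² + 3 = 213.26 + 3 = 216.3.
Round up.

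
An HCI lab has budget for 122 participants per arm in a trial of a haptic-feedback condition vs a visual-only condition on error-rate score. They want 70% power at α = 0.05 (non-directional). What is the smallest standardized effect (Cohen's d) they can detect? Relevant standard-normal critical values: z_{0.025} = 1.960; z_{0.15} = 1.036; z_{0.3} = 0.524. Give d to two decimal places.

d_min ≈ 0.32

For two independent groups of n = 122 each: d_min = (z_{α/2} + z_β)·√(2/n).
z-sum = 1.960 + 0.524 = 2.484.
d_min = 2.484 × √(2/122) = 2.484 × 0.1280 = 0.318.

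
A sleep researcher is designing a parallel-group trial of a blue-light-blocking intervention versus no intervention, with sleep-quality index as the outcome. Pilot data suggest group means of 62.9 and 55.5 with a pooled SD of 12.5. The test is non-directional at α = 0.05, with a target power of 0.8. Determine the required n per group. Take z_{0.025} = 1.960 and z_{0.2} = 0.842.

Cohen's d = |M₁ − M₂| / SD_pooled = |62.9 − 55.5| / 12.5 = 7.4 / 12.5 = 0.592.
For two independent groups with equal n: n = 2·((z_{α/2} + z_β) / d)².
z_{α/2} + z_β = 1.960 + 0.842 = 2.802.
n = 2 × (2.802 / 0.592)² = 2 × 4.733² = 2 × 22.40 = 44.8.
Round up to the next whole participant.

n = 45 per group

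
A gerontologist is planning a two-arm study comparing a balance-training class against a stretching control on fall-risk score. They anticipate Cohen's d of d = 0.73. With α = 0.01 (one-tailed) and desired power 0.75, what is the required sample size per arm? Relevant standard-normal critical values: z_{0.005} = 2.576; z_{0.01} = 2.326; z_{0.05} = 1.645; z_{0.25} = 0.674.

For two independent groups with equal n: n = 2·((z_{α} + z_β) / d)².
z_{α} + z_β = 2.326 + 0.674 = 3.000.
n = 2 × (3.000 / 0.73)² = 2 × 4.110² = 2 × 16.89 = 33.8.
Round up to the next whole participant.

n = 34 per group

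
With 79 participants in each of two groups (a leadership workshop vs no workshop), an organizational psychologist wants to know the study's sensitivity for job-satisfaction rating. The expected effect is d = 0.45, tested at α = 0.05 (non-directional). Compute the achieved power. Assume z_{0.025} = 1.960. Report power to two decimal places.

power ≈ 0.81

For two equal groups, power = Φ(d·√(n/2) − z_{α/2}).
d·√(n/2) = 0.45 × √(79/2) = 0.45 × 6.285 = 2.828.
z_β = 2.828 − 1.960 = 0.868.
Power = Φ(0.868) = 0.807.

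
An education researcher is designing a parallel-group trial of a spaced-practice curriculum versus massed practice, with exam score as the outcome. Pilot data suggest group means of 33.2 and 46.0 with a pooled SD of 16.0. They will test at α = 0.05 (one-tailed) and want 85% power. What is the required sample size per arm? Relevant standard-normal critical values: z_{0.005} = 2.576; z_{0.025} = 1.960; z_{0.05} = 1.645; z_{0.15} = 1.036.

Cohen's d = |M₁ − M₂| / SD_pooled = |33.2 − 46.0| / 16.0 = 12.8 / 16.0 = 0.800.
For two independent groups with equal n: n = 2·((z_{α} + z_β) / d)².
z_{α} + z_β = 1.645 + 1.036 = 2.681.
n = 2 × (2.681 / 0.800)² = 2 × 3.351² = 2 × 11.23 = 22.5.
Round up to the next whole participant.

n = 23 per group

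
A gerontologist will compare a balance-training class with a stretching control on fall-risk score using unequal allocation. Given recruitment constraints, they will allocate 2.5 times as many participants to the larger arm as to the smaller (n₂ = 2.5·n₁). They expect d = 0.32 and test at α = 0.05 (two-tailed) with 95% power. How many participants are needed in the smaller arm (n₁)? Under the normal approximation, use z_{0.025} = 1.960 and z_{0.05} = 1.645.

With allocation ratio k = n₂/n₁ = 2.5, Var(x̄₁−x̄₂) = σ²(1/n₁ + 1/(k·n₁)) = σ²·(k+1)/(k·n₁).
So n₁ = (1 + 1/k)·((z_{α/2} + z_β)/d)² = 1.400 × (3.605/0.32)².
n₁ = 1.400 × 126.91 = 177.7.
Round up: n₁ = 178, giving n₂ = 2.5 × 178 = 445.

n₁ = 178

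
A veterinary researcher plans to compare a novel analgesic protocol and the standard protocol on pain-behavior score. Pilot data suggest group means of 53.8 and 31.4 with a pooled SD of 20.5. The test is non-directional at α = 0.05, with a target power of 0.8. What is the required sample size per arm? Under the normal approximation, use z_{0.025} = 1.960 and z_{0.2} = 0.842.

Cohen's d = |M₁ − M₂| / SD_pooled = |53.8 − 31.4| / 20.5 = 22.4 / 20.5 = 1.093.
For two independent groups with equal n: n = 2·((z_{α/2} + z_β) / d)².
z_{α/2} + z_β = 1.960 + 0.842 = 2.802.
n = 2 × (2.802 / 1.093)² = 2 × 2.564² = 2 × 6.57 = 13.1.
Round up to the next whole participant.

n = 14 per group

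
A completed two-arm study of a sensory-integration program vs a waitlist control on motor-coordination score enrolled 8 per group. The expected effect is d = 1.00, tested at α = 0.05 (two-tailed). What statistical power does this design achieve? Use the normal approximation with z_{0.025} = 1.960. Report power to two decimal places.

For two equal groups, power = Φ(d·√(n/2) − z_{α/2}).
d·√(n/2) = 1.00 × √(8/2) = 1.00 × 2.000 = 2.000.
z_β = 2.000 − 1.960 = 0.040.
Power = Φ(0.040) = 0.516.

power ≈ 0.52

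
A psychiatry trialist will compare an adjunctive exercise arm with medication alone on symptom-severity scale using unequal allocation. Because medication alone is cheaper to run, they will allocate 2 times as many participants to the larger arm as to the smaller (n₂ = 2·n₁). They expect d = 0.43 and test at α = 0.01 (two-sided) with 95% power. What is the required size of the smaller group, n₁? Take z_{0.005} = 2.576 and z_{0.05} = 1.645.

n₁ = 145

With allocation ratio k = n₂/n₁ = 2, Var(x̄₁−x̄₂) = σ²(1/n₁ + 1/(k·n₁)) = σ²·(k+1)/(k·n₁).
So n₁ = (1 + 1/k)·((z_{α/2} + z_β)/d)² = 1.500 × (4.221/0.43)².
n₁ = 1.500 × 96.36 = 144.5.
Round up: n₁ = 145, giving n₂ = 2 × 145 = 290.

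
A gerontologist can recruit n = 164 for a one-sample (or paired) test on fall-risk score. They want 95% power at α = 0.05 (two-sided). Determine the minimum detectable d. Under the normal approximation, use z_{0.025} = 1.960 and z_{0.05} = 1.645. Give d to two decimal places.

For a single sample (or paired design) of n = 164: d_min = (z_{α/2} + z_β)/√n.
z-sum = 1.960 + 1.645 = 3.605.
d_min = 3.605 / √164 = 3.605 / 12.806 = 0.282.

d_min ≈ 0.28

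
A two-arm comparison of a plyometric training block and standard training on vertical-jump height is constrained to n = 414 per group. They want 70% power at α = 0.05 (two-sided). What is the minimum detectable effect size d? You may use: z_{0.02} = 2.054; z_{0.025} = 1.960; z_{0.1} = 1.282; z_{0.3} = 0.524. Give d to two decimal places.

For two independent groups of n = 414 each: d_min = (z_{α/2} + z_β)·√(2/n).
z-sum = 1.960 + 0.524 = 2.484.
d_min = 2.484 × √(2/414) = 2.484 × 0.0695 = 0.173.

d_min ≈ 0.17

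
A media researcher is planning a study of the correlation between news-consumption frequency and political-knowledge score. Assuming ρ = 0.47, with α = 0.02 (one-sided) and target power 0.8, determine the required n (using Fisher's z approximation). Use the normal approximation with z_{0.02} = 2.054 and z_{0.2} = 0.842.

n = 36

Fisher's z: C = ½·ln((1+r)/(1−r)) = ½·ln(2.7736) = 0.5101.
n = ((z_{α} + z_β)/C)² + 3.
(2.054 + 0.842) / 0.5101 = 2.896 / 0.5101 = 5.677.
n = 5.677² + 3 = 32.23 + 3 = 35.2.
Round up.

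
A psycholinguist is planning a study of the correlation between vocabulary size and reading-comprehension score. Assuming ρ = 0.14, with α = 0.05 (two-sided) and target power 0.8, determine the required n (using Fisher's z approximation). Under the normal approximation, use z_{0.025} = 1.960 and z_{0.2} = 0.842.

n = 399

Fisher's z: C = ½·ln((1+r)/(1−r)) = ½·ln(1.3256) = 0.1409.
n = ((z_{α/2} + z_β)/C)² + 3.
(1.960 + 0.842) / 0.1409 = 2.802 / 0.1409 = 19.886.
n = 19.886² + 3 = 395.47 + 3 = 398.5.
Round up.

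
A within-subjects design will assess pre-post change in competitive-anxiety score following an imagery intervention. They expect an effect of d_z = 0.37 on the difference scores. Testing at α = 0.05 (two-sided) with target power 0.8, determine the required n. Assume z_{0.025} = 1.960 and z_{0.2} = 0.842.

For a paired (one-sample on differences) test: n = ((z_{α/2} + z_β) / d)².
z_{α/2} + z_β = 1.960 + 0.842 = 2.802.
n = (2.802 / 0.37)² = 7.573² = 57.35.
Round up.

n = 58 pairs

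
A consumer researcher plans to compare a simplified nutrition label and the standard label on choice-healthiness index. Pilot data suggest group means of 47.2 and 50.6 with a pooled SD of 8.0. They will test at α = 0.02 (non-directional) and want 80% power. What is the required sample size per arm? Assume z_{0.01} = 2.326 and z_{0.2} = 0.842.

n = 112 per group

Cohen's d = |M₁ − M₂| / SD_pooled = |47.2 − 50.6| / 8.0 = 3.4 / 8.0 = 0.425.
For two independent groups with equal n: n = 2·((z_{α/2} + z_β) / d)².
z_{α/2} + z_β = 2.326 + 0.842 = 3.168.
n = 2 × (3.168 / 0.425)² = 2 × 7.454² = 2 × 55.56 = 111.1.
Round up to the next whole participant.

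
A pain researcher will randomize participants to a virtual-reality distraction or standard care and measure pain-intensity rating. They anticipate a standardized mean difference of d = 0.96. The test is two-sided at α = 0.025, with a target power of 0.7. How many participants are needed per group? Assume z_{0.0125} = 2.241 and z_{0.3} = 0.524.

n = 17 per group

For two independent groups with equal n: n = 2·((z_{α/2} + z_β) / d)².
z_{α/2} + z_β = 2.241 + 0.524 = 2.765.
n = 2 × (2.765 / 0.96)² = 2 × 2.880² = 2 × 8.30 = 16.6.
Round up to the next whole participant.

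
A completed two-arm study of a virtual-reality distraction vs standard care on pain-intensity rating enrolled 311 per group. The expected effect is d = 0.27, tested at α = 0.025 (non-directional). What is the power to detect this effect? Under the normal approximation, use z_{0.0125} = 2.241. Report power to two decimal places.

For two equal groups, power = Φ(d·√(n/2) − z_{α/2}).
d·√(n/2) = 0.27 × √(311/2) = 0.27 × 12.470 = 3.367.
z_β = 3.367 − 2.241 = 1.126.
Power = Φ(1.126) = 0.870.

power ≈ 0.87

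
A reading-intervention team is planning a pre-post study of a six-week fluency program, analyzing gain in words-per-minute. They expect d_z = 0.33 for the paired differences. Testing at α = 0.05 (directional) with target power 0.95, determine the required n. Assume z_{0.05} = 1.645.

n = 100 pairs

For a paired (one-sample on differences) test: n = ((z_{α} + z_β) / d)².
z_{α} + z_β = 1.645 + 1.645 = 3.290.
n = (3.290 / 0.33)² = 9.970² = 99.39.
Round up.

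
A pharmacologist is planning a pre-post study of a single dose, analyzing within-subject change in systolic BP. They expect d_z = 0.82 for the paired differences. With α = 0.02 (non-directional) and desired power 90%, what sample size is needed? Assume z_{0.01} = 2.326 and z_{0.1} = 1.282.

For a paired (one-sample on differences) test: n = ((z_{α/2} + z_β) / d)².
z_{α/2} + z_β = 2.326 + 1.282 = 3.608.
n = (3.608 / 0.82)² = 4.400² = 19.36.
Round up.

n = 20 pairs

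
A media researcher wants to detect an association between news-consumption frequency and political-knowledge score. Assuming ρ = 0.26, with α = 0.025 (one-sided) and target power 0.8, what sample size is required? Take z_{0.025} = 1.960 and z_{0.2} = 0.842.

n = 114

Fisher's z: C = ½·ln((1+r)/(1−r)) = ½·ln(1.7027) = 0.2661.
n = ((z_{α} + z_β)/C)² + 3.
(1.960 + 0.842) / 0.2661 = 2.802 / 0.2661 = 10.530.
n = 10.530² + 3 = 110.88 + 3 = 113.9.
Round up.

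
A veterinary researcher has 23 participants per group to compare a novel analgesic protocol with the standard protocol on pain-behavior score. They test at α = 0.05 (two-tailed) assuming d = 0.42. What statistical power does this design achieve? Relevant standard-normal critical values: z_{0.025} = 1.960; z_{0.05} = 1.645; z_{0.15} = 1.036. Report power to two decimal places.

For two equal groups, power = Φ(d·√(n/2) − z_{α/2}).
d·√(n/2) = 0.42 × √(23/2) = 0.42 × 3.391 = 1.424.
z_β = 1.424 − 1.960 = -0.536.
Power = Φ(-0.536) = 0.296.

power ≈ 0.30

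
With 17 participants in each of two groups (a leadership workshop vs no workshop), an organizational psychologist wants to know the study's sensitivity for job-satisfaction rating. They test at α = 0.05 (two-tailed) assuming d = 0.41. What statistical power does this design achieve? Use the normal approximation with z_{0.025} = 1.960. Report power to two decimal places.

power ≈ 0.22

For two equal groups, power = Φ(d·√(n/2) − z_{α/2}).
d·√(n/2) = 0.41 × √(17/2) = 0.41 × 2.915 = 1.195.
z_β = 1.195 − 1.960 = -0.765.
Power = Φ(-0.765) = 0.222.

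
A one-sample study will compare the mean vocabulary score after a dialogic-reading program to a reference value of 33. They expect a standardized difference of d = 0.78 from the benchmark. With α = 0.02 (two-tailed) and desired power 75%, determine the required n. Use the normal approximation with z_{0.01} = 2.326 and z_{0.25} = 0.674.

n = 15

For a one-sample test: n = ((z_{α/2} + z_β) / d)².
z_{α/2} + z_β = 2.326 + 0.674 = 3.000.
n = (3.000 / 0.78)² = 3.846² = 14.79.
Round up.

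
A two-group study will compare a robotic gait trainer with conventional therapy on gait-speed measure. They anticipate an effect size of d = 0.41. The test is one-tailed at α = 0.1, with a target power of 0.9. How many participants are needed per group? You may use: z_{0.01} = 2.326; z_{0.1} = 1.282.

n = 79 per group

For two independent groups with equal n: n = 2·((z_{α} + z_β) / d)².
z_{α} + z_β = 1.282 + 1.282 = 2.564.
n = 2 × (2.564 / 0.41)² = 2 × 6.254² = 2 × 39.11 = 78.2.
Round up to the next whole participant.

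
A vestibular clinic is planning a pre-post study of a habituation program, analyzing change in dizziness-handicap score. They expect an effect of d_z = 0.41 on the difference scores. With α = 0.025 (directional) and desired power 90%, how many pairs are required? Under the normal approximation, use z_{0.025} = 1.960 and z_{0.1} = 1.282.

For a paired (one-sample on differences) test: n = ((z_{α} + z_β) / d)².
z_{α} + z_β = 1.960 + 1.282 = 3.242.
n = (3.242 / 0.41)² = 7.907² = 62.53.
Round up.

n = 63 pairs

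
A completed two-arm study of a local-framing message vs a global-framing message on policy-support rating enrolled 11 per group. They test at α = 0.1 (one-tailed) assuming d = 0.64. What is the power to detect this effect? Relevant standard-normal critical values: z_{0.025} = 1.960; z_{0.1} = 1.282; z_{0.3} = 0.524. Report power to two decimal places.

For two equal groups, power = Φ(d·√(n/2) − z_{α}).
d·√(n/2) = 0.64 × √(11/2) = 0.64 × 2.345 = 1.501.
z_β = 1.501 − 1.282 = 0.219.
Power = Φ(0.219) = 0.587.

power ≈ 0.59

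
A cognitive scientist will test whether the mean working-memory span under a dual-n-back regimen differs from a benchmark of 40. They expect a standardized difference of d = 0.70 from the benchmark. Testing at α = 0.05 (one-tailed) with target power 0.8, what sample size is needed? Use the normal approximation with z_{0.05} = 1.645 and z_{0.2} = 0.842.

n = 13

For a one-sample test: n = ((z_{α} + z_β) / d)².
z_{α} + z_β = 1.645 + 0.842 = 2.487.
n = (2.487 / 0.70)² = 3.553² = 12.62.
Round up.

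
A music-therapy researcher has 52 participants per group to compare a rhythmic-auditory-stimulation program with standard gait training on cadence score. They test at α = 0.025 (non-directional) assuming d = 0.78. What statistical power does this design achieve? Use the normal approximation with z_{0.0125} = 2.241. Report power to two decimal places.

For two equal groups, power = Φ(d·√(n/2) − z_{α/2}).
d·√(n/2) = 0.78 × √(52/2) = 0.78 × 5.099 = 3.977.
z_β = 3.977 − 2.241 = 1.736.
Power = Φ(1.736) = 0.959.

power ≈ 0.96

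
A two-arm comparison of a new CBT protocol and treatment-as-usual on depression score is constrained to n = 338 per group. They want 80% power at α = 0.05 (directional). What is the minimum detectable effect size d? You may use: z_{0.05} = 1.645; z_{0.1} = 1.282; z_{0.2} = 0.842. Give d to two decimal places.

For two independent groups of n = 338 each: d_min = (z_{α} + z_β)·√(2/n).
z-sum = 1.645 + 0.842 = 2.487.
d_min = 2.487 × √(2/338) = 2.487 × 0.0769 = 0.191.

d_min ≈ 0.19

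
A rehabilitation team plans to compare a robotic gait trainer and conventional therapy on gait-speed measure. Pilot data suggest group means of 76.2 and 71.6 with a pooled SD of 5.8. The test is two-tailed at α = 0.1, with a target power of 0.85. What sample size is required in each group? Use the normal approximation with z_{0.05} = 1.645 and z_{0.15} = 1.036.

n = 23 per group

Cohen's d = |M₁ − M₂| / SD_pooled = |76.2 − 71.6| / 5.8 = 4.6 / 5.8 = 0.793.
For two independent groups with equal n: n = 2·((z_{α/2} + z_β) / d)².
z_{α/2} + z_β = 1.645 + 1.036 = 2.681.
n = 2 × (2.681 / 0.793)² = 2 × 3.381² = 2 × 11.43 = 22.9.
Round up to the next whole participant.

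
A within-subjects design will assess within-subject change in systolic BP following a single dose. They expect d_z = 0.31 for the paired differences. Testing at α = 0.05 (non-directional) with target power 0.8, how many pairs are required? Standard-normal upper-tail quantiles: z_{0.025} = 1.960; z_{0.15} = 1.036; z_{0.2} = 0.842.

n = 82 pairs

For a paired (one-sample on differences) test: n = ((z_{α/2} + z_β) / d)².
z_{α/2} + z_β = 1.960 + 0.842 = 2.802.
n = (2.802 / 0.31)² = 9.039² = 81.70.
Round up.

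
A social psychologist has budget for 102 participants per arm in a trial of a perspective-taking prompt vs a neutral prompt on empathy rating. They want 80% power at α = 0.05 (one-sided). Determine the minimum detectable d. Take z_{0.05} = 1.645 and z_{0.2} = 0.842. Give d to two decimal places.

d_min ≈ 0.35

For two independent groups of n = 102 each: d_min = (z_{α} + z_β)·√(2/n).
z-sum = 1.645 + 0.842 = 2.487.
d_min = 2.487 × √(2/102) = 2.487 × 0.1400 = 0.348.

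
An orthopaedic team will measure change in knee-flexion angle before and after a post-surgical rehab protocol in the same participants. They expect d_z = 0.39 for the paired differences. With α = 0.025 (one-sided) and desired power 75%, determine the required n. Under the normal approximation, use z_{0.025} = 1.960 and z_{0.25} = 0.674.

For a paired (one-sample on differences) test: n = ((z_{α} + z_β) / d)².
z_{α} + z_β = 1.960 + 0.674 = 2.634.
n = (2.634 / 0.39)² = 6.754² = 45.61.
Round up.

n = 46 pairs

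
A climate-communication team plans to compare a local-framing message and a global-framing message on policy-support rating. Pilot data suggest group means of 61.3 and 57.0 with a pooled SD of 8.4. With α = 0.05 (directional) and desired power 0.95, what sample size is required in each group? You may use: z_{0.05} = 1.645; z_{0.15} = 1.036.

n = 83 per group

Cohen's d = |M₁ − M₂| / SD_pooled = |61.3 − 57.0| / 8.4 = 4.3 / 8.4 = 0.512.
For two independent groups with equal n: n = 2·((z_{α} + z_β) / d)².
z_{α} + z_β = 1.645 + 1.645 = 3.290.
n = 2 × (3.290 / 0.512)² = 2 × 6.426² = 2 × 41.29 = 82.6.
Round up to the next whole participant.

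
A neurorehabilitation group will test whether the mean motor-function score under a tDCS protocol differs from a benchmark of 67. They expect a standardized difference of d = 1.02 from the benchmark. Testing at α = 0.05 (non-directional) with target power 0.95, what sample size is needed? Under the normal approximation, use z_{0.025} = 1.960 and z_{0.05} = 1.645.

For a one-sample test: n = ((z_{α/2} + z_β) / d)².
z_{α/2} + z_β = 1.960 + 1.645 = 3.605.
n = (3.605 / 1.02)² = 3.534² = 12.49.
Round up.

n = 13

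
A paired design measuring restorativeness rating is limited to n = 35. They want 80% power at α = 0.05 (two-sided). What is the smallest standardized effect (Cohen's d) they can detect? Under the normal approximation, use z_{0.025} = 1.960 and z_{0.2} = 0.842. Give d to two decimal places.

For a single sample (or paired design) of n = 35: d_min = (z_{α/2} + z_β)/√n.
z-sum = 1.960 + 0.842 = 2.802.
d_min = 2.802 / √35 = 2.802 / 5.916 = 0.474.

d_min ≈ 0.47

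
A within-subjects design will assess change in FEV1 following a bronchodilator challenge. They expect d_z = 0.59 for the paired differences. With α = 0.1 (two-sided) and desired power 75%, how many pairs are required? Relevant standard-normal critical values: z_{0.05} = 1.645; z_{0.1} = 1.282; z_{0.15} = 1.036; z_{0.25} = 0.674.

For a paired (one-sample on differences) test: n = ((z_{α/2} + z_β) / d)².
z_{α/2} + z_β = 1.645 + 0.674 = 2.319.
n = (2.319 / 0.59)² = 3.931² = 15.45.
Round up.

n = 16 pairs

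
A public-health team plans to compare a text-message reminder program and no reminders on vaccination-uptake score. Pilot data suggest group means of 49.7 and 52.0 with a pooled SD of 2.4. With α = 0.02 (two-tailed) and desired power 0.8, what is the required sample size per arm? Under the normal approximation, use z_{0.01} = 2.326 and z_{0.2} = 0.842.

n = 22 per group

Cohen's d = |M₁ − M₂| / SD_pooled = |49.7 − 52.0| / 2.4 = 2.3 / 2.4 = 0.958.
For two independent groups with equal n: n = 2·((z_{α/2} + z_β) / d)².
z_{α/2} + z_β = 2.326 + 0.842 = 3.168.
n = 2 × (3.168 / 0.958)² = 2 × 3.307² = 2 × 10.94 = 21.9.
Round up to the next whole participant.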